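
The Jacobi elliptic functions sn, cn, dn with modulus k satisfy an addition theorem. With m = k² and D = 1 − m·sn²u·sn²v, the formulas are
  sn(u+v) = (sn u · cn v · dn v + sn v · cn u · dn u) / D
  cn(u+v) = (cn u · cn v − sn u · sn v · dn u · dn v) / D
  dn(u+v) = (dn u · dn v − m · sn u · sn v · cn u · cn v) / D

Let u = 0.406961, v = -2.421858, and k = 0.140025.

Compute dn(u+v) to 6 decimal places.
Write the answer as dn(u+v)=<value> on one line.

sn u = 0.3956247119370699, cn u = 0.91841226434794, dn u = 0.9984643877379699
sn v = -0.6699495235222189, cn v = -0.7424066513255063, dn v = 0.9955901483829605
m = k² = 0.019607000625
D = 1 − m·sn²u·sn²v = 0.9986225934301341
dn(u+v) = (dn u·dn v − m·sn u·sn v·cn u·cn v)/D = 0.9905179405438346/0.9986225934301341 = 0.9918841683138161

dn(u+v)=0.991884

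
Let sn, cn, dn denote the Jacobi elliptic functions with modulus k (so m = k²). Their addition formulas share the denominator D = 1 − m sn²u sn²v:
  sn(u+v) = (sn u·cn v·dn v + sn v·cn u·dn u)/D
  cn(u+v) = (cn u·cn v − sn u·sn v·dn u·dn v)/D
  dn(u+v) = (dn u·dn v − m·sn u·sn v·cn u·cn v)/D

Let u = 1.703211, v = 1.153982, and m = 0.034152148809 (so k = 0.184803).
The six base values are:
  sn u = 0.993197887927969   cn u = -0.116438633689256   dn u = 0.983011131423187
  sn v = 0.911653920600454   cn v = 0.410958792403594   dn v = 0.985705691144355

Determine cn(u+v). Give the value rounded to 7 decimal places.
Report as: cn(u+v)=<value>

m = k² = 0.034152148809
D = 1 − m·sn²u·sn²v = 0.9720005424987311
cn(u+v) = (cn u·cn v − sn u·sn v·dn u·dn v)/D = -0.9251986736539245/0.9720005424987311 = -0.9518499560458139

cn(u+v)=-0.9518500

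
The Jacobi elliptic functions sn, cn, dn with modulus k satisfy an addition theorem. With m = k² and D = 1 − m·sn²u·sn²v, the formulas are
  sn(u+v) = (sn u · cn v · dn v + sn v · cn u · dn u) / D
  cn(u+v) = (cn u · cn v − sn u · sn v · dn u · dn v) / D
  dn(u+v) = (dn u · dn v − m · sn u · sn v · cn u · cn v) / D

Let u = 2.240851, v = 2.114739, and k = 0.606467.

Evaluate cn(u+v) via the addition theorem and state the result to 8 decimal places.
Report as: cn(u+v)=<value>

cn(u+v)=-0.68791118

sn u = 0.9245034349709138, cn u = -0.3811737120093428, dn u = 0.8280320119522233
sn v = 0.9589285307151741, cn v = -0.283647797418625, dn v = 0.8135045791719673
m = k² = 0.367802222089
D = 1 − m·sn²u·sn²v = 0.7109294242567385
cn(u+v) = (cn u·cn v − sn u·sn v·dn u·dn v)/D = -0.489056301295712/0.7109294242567385 = -0.6879111830362203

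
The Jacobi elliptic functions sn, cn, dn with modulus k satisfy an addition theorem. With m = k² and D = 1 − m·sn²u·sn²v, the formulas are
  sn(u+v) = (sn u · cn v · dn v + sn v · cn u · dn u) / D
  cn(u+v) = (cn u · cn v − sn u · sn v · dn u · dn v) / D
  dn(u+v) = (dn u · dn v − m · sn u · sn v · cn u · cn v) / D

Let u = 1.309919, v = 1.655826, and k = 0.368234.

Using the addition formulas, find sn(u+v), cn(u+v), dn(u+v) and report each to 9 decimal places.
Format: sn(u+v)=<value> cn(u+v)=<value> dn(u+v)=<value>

sn u = 0.9562496147795246, cn u = 0.2925520026149381, dn u = 0.9359535008648848
sn v = 0.9996780640953526, cn v = -0.02537258691123279, dn v = 0.9297800889520964
m = k² = 0.135596278756
D = 1 − m·sn²u·sn²v = 0.8760887772684415
sn(u+v) = (sn u·cn v·dn v + sn v·cn u·dn u)/D = 0.2511681061198653/0.8760887772684415 = 0.2866925277858058
cn(u+v) = (cn u·cn v − sn u·sn v·dn u·dn v)/D = -0.8393128904787969/0.8760887772684415 = -0.9580226482248658
dn(u+v) = (dn u·dn v − m·sn u·sn v·cn u·cn v)/D = 0.8711930886976932/0.8760887772684415 = 0.9944118807388305

sn(u+v)=0.286692528 cn(u+v)=-0.958022648 dn(u+v)=0.994411881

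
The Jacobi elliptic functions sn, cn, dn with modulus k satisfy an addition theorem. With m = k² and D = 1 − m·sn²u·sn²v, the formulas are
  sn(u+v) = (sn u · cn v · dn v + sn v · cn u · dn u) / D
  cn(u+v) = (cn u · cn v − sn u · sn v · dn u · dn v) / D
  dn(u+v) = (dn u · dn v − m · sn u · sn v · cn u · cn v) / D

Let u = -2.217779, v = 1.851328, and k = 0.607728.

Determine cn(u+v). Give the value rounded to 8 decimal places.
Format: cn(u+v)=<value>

cn(u+v)=0.93465504

sn u = -0.9320605126838202, cn u = -0.3623026368874153, dn u = 0.8241034837829221
sn v = 0.9971823825976518, cn v = -0.07501530401771643, dn v = 0.7954527175647954
m = k² = 0.369333321984
D = 1 − m·sn²u·sn²v = 0.6809520892554197
cn(u+v) = (cn u·cn v − sn u·sn v·dn u·dn v)/D = 0.6364553018525613/0.6809520892554197 = 0.9346550394587775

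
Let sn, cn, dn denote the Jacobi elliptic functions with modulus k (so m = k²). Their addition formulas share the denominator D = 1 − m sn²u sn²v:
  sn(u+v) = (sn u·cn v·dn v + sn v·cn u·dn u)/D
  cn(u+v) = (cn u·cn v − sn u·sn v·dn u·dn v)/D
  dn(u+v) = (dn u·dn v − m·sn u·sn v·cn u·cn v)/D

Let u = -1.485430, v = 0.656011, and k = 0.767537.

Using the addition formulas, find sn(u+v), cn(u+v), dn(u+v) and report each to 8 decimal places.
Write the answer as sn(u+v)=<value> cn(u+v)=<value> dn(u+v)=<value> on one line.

sn u = -0.9565541244982802, cn u = 0.2915548094361139, dn u = 0.6789433267329306
sn v = 0.5897870305282781, cn v = 0.8075588267244907, dn v = 0.8916713342316105
m = k² = 0.589113046369
D = 1 − m·sn²u·sn²v = 0.8124970200741266
sn(u+v) = (sn u·cn v·dn v + sn v·cn u·dn u)/D = -0.5720448120589839/0.8124970200741266 = -0.7040577355062723
cn(u+v) = (cn u·cn v − sn u·sn v·dn u·dn v)/D = 0.576988856587142/0.8124970200741266 = 0.7101427357044356
dn(u+v) = (dn u·dn v − m·sn u·sn v·cn u·cn v)/D = 0.6836467235388998/0.8124970200741266 = 0.841414438020374

sn(u+v)=-0.70405774 cn(u+v)=0.71014274 dn(u+v)=0.84141444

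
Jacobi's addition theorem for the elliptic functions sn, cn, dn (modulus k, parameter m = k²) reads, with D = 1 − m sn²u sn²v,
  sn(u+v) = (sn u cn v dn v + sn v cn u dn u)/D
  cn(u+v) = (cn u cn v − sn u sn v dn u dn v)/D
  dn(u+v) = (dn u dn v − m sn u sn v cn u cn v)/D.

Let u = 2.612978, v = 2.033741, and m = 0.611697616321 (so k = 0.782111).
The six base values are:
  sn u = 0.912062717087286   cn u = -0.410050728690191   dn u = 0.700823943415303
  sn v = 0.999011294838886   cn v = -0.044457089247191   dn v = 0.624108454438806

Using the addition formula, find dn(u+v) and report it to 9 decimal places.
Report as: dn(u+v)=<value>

dn(u+v)=0.868071039

m = k² = 0.611697616321
D = 1 − m·sn²u·sn²v = 0.4921598991861291
dn(u+v) = (dn u·dn v − m·sn u·sn v·cn u·cn v)/D = 0.4272297552592323/0.4921598991861291 = 0.8680710394441523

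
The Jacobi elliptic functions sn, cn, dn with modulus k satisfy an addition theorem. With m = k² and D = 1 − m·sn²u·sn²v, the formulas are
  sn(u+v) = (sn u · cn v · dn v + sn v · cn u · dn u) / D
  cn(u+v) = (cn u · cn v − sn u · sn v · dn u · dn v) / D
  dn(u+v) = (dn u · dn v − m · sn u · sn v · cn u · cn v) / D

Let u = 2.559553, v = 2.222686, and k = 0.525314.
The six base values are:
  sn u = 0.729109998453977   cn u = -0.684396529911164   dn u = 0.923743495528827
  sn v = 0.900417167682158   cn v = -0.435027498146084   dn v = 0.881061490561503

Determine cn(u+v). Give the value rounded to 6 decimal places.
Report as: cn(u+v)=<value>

cn(u+v)=-0.268516

m = k² = 0.275954798596
D = 1 − m·sn²u·sn²v = 0.8810644755889335
cn(u+v) = (cn u·cn v − sn u·sn v·dn u·dn v)/D = -0.2365800815135688/0.8810644755889335 = -0.2685161961108813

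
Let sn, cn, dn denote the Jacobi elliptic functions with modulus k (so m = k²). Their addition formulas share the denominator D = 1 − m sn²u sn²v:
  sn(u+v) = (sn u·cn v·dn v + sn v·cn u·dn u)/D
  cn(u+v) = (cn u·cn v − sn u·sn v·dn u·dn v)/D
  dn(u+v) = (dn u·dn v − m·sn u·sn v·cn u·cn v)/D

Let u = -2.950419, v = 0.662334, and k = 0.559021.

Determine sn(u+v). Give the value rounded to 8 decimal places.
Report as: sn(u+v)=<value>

sn(u+v)=-0.88813447

sn u = -0.4673023698774445, cn u = -0.884097559722299, dn u = 0.965276088358669
sn v = 0.604020445057806, cn v = 0.7969688211920025, dn v = 0.9412681063026158
m = k² = 0.312504478441
D = 1 − m·sn²u·sn²v = 0.9751025143617975
sn(u+v) = (sn u·cn v·dn v + sn v·cn u·dn u)/D = -0.8660221499693266/0.9751025143617975 = -0.8881344650578983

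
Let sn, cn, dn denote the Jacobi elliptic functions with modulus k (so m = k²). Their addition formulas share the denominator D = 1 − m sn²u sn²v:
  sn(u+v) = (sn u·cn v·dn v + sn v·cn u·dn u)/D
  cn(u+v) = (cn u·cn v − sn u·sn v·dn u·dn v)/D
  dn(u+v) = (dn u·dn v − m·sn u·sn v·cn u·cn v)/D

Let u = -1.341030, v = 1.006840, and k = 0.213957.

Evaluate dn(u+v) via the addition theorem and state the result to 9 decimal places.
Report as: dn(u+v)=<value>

dn(u+v)=0.997538388

sn u = -0.9707200466131788, cn u = 0.2402136363808433, dn u = 0.9781941975708977
sn v = 0.8417362530161933, cn v = 0.5398889518764567, dn v = 0.9836491549585322
m = k² = 0.045777597849
D = 1 − m·sn²u·sn²v = 0.9694372055064385
dn(u+v) = (dn u·dn v − m·sn u·sn v·cn u·cn v)/D = 0.9670508271738016/0.9694372055064385 = 0.9975383879233413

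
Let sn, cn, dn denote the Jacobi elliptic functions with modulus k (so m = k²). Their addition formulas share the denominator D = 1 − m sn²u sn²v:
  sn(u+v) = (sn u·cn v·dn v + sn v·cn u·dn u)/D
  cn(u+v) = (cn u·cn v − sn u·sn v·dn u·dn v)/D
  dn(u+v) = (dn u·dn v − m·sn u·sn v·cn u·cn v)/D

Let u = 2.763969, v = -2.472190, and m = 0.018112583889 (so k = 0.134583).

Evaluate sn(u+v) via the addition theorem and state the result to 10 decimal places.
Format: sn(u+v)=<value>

sn(u+v)=0.2875858864

sn u = 0.381870862292567, cn u = -0.9242156915633554, dn u = 0.998678489813384
sn v = -0.631042621189959, cn v = -0.7757481616102651, dn v = 0.996387124171455
m = k² = 0.018112583889
D = 1 − m·sn²u·sn²v = 0.998948205635744
sn(u+v) = (sn u·cn v·dn v + sn v·cn u·dn u)/D = 0.2872834051614782/0.998948205635744 = 0.2875858863760081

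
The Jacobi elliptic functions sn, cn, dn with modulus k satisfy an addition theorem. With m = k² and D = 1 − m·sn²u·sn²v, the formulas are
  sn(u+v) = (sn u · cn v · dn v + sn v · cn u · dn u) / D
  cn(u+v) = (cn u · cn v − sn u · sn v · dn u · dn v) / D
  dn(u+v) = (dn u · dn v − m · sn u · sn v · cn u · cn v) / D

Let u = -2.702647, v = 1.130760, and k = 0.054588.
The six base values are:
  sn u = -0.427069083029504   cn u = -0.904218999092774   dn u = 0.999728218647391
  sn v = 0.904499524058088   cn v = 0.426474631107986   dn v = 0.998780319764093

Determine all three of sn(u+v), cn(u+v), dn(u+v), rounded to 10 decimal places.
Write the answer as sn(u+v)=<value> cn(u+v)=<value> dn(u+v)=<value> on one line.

sn(u+v)=-0.9999999967 cn(u+v)=0.0000813551 dn(u+v)=0.9985089635

m = k² = 0.002979849744
D = 1 − m·sn²u·sn²v = 0.9995553612421862
sn(u+v) = (sn u·cn v·dn v + sn v·cn u·dn u)/D = -0.9995553579343348/0.9995553612421862 = -0.9999999966906772
cn(u+v) = (cn u·cn v − sn u·sn v·dn u·dn v)/D = 8.131888535851409e-5/0.9995553612421862 = 8.135505897087677e-5
dn(u+v) = (dn u·dn v − m·sn u·sn v·cn u·cn v)/D = 0.9980649877577875/0.9995553612421862 = 0.9985089635430032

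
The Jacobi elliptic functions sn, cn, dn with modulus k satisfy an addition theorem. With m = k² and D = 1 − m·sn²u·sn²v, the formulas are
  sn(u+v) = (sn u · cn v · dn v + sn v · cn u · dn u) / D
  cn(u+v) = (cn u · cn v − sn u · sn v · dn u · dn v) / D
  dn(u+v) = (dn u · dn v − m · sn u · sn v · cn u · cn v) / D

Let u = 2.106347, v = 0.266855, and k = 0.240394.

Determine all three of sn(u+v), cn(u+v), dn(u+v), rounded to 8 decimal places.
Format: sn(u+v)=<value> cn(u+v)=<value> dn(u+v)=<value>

sn(u+v)=0.72480510 cn(u+v)=-0.68895396 dn(u+v)=0.98470343

sn u = 0.8784120852213209, cn u = -0.4779039741800971, dn u = 0.9774504309502913
sn v = 0.2635250384394228, cn v = 0.9646525561649131, dn v = 0.9979913817332763
m = k² = 0.057789275236
D = 1 − m·sn²u·sn²v = 0.9969033820788063
sn(u+v) = (sn u·cn v·dn v + sn v·cn u·dn u)/D = 0.7225606576169272/0.9969033820788063 = 0.7248051020854176
cn(u+v) = (cn u·cn v − sn u·sn v·dn u·dn v)/D = -0.6868205364317203/0.9969033820788063 = -0.6889539636223508
dn(u+v) = (dn u·dn v − m·sn u·sn v·cn u·cn v)/D = 0.9816541778480741/0.9969033820788063 = 0.9847034281306845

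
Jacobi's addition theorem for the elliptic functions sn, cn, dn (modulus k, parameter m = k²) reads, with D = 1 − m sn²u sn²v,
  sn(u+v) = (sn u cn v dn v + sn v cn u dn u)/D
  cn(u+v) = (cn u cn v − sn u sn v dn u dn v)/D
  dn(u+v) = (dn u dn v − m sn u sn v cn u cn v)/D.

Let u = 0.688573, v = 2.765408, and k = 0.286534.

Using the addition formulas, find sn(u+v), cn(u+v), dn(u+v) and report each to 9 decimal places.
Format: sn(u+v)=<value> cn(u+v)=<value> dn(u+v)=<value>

sn u = 0.6322977785370243, cn u = 0.7747254476633282, dn u = 0.9834509075771955
sn v = 0.4283600538112839, cn v = -0.9036081364722177, dn v = 0.9924388954580974
m = k² = 0.082101733156
D = 1 − m·sn²u·sn²v = 0.993976990252582
sn(u+v) = (sn u·cn v·dn v + sn v·cn u·dn u)/D = -0.240659955784998/0.993976990252582 = -0.2421182362821531
cn(u+v) = (cn u·cn v − sn u·sn v·dn u·dn v)/D = -0.9644029463005307/0.993976990252582 = -0.9702467519448954
dn(u+v) = (dn u·dn v − m·sn u·sn v·cn u·cn v)/D = 0.9915821466103906/0.993976990252582 = 0.9975906447878811

sn(u+v)=-0.242118236 cn(u+v)=-0.970246752 dn(u+v)=0.997590645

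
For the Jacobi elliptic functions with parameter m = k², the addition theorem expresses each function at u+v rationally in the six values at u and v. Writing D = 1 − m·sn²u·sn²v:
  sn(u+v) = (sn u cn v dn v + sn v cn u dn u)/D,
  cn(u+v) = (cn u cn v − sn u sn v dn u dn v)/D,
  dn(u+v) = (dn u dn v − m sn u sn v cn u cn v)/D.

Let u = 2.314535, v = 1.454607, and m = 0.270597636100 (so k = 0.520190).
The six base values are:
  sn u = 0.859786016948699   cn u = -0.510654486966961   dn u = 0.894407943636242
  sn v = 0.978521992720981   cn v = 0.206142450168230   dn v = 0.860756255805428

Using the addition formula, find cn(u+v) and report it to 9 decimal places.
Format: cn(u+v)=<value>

cn(u+v)=-0.931358804

m = k² = 0.2705976361
D = 1 − m·sn²u·sn²v = 0.808465974700055
cn(u+v) = (cn u·cn v − sn u·sn v·dn u·dn v)/D = -0.7529719029295418/0.808465974700055 = -0.9313588035772294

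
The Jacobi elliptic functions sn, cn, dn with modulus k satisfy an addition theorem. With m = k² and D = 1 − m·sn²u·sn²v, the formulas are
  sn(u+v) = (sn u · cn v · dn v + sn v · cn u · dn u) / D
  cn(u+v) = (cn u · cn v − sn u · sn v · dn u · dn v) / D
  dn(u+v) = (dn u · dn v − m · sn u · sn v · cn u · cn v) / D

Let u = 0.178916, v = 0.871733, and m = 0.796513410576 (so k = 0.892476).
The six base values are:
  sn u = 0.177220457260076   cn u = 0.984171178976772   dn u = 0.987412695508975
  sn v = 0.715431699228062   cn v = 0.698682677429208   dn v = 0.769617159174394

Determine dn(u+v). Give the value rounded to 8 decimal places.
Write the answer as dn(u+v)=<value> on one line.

m = k² = 0.796513410576
D = 1 − m·sn²u·sn²v = 0.9871956612409836
dn(u+v) = (dn u·dn v − m·sn u·sn v·cn u·cn v)/D = 0.6904871904877351/0.9871956612409836 = 0.6994430968423602

dn(u+v)=0.69944310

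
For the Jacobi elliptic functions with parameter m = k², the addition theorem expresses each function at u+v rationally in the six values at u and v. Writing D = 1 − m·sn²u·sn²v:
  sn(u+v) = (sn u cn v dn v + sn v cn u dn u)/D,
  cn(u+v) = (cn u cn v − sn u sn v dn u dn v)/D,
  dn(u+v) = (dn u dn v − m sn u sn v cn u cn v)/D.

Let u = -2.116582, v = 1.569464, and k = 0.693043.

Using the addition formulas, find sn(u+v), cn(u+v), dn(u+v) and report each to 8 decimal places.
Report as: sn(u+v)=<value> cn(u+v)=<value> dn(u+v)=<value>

sn(u+v)=-0.50970152 cn(u+v)=0.86035130 dn(u+v)=0.93553082

sn u = -0.9796154659545065, cn u = -0.2008819027755738, dn u = 0.7342162841432438
sn v = 0.9811428131243989, cn v = 0.1932841955627539, dn v = 0.733236076299461
m = k² = 0.480308599849
D = 1 − m·sn²u·sn²v = 0.5562932017890527
sn(u+v) = (sn u·cn v·dn v + sn v·cn u·dn u)/D = -0.2835434922688051/0.5562932017890527 = -0.5097015231480849
cn(u+v) = (cn u·cn v − sn u·sn v·dn u·dn v)/D = 0.4786075786578455/0.5562932017890527 = 0.8603512987730781
dn(u+v) = (dn u·dn v − m·sn u·sn v·cn u·cn v)/D = 0.5204294362523845/0.5562932017890527 = 0.935530821837604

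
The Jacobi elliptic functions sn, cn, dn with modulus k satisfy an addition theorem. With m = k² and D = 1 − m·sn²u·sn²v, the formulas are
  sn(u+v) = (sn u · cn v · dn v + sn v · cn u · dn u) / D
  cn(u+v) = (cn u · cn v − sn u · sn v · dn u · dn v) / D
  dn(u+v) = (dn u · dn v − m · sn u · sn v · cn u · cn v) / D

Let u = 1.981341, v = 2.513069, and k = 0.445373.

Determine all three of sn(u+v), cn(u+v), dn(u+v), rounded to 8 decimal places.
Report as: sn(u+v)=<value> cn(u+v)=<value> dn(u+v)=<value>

sn u = 0.9583105832217393, cn u = -0.2857285881482807, dn u = 0.9043433690364328
sn v = 0.7099680919404936, cn v = -0.7042338449878526, dn v = 0.9486923466206239
m = k² = 0.198357109129
D = 1 − m·sn²u·sn²v = 0.9081798494915607
sn(u+v) = (sn u·cn v·dn v + sn v·cn u·dn u)/D = -0.8237019575624439/0.9081798494915607 = -0.9069810985385646
cn(u+v) = (cn u·cn v − sn u·sn v·dn u·dn v)/D = -0.3824993125880249/0.9081798494915607 = -0.4211713272455505
dn(u+v) = (dn u·dn v − m·sn u·sn v·cn u·cn v)/D = 0.8307877783867917/0.9081798494915607 = 0.9147833205635465

sn(u+v)=-0.90698110 cn(u+v)=-0.42117133 dn(u+v)=0.91478332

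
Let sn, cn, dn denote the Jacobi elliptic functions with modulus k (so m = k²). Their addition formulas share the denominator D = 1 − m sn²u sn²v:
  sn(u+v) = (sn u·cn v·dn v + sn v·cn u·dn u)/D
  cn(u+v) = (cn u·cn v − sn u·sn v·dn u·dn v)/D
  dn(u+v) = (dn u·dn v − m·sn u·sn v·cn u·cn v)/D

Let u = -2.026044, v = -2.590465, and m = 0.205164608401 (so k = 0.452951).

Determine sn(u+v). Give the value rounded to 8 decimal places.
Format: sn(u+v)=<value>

sn(u+v)=0.94553466

sn u = -0.9473994385017549, cn u = -0.3200535953970203, dn u = 0.9032448646136448
sn v = -0.6608191396623172, cn v = -0.7505451782910573, dn v = 0.9541531961584304
m = k² = 0.205164608401
D = 1 − m·sn²u·sn²v = 0.9195855829395903
sn(u+v) = (sn u·cn v·dn v + sn v·cn u·dn u)/D = 0.8695000416617921/0.9195855829395903 = 0.9455346601697555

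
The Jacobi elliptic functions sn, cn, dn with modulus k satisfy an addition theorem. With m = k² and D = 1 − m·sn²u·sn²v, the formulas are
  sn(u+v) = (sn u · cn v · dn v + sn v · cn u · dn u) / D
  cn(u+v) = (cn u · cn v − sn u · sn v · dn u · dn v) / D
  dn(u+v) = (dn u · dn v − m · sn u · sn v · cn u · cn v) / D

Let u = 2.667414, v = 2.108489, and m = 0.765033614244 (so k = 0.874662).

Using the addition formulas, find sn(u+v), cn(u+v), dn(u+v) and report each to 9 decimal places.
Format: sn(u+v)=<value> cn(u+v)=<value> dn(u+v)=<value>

sn(u+v)=-0.388415365 cn(u+v)=-0.921484403 dn(u+v)=0.940522227

sn u = 0.9710748330101735, cn u = -0.2387753519404037, dn u = 0.5278103435690537
sn v = 0.999322894679622, cn v = 0.03679337126631731, dn v = 0.4858004237037558
m = k² = 0.765033614244
D = 1 − m·sn²u·sn²v = 0.2795603775798897
sn(u+v) = (sn u·cn v·dn v + sn v·cn u·dn u)/D = -0.108585546137758/0.2795603775798897 = -0.388415365144968
cn(u+v) = (cn u·cn v − sn u·sn v·dn u·dn v)/D = -0.2576105275072728/0.2795603775798897 = -0.9214844025371787
dn(u+v) = (dn u·dn v − m·sn u·sn v·cn u·cn v)/D = 0.2629327488885804/0.2795603775798897 = 0.940522226950571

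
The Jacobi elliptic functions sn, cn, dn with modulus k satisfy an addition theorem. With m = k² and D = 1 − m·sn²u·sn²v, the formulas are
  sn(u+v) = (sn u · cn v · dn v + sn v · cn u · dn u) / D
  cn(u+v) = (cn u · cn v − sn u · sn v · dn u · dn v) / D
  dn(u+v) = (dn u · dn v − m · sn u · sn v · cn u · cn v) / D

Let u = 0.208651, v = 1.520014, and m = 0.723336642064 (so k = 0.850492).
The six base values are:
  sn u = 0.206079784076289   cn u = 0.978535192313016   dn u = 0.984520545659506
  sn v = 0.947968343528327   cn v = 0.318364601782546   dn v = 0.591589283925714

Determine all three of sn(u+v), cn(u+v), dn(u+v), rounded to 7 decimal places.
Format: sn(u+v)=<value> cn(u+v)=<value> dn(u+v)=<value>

m = k² = 0.723336642064
D = 1 − m·sn²u·sn²v = 0.9723942903115698
sn(u+v) = (sn u·cn v·dn v + sn v·cn u·dn u)/D = 0.952074618440521/0.9723942903115698 = 0.97910346443464
cn(u+v) = (cn u·cn v − sn u·sn v·dn u·dn v)/D = 0.1977487718087719/0.9723942903115698 = 0.2033627447004139
dn(u+v) = (dn u·dn v − m·sn u·sn v·cn u·cn v)/D = 0.538409688599399/0.9723942903115698 = 0.5536948272566311

sn(u+v)=0.9791035 cn(u+v)=0.2033627 dn(u+v)=0.5536948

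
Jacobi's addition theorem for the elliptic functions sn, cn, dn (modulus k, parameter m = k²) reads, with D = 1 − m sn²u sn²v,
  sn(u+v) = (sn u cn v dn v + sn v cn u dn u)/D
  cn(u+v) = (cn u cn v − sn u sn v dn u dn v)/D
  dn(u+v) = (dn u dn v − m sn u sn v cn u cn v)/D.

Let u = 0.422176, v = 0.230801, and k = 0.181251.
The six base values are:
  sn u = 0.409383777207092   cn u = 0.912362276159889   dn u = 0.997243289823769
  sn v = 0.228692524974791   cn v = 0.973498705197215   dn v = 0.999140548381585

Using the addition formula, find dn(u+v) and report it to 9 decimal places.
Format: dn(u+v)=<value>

m = k² = 0.032851925001
D = 1 − m·sn²u·sn²v = 0.9997120440748896
dn(u+v) = (dn u·dn v − m·sn u·sn v·cn u·cn v)/D = 0.9936544249606071/0.9997120440748896 = 0.9939406360559674

dn(u+v)=0.993940636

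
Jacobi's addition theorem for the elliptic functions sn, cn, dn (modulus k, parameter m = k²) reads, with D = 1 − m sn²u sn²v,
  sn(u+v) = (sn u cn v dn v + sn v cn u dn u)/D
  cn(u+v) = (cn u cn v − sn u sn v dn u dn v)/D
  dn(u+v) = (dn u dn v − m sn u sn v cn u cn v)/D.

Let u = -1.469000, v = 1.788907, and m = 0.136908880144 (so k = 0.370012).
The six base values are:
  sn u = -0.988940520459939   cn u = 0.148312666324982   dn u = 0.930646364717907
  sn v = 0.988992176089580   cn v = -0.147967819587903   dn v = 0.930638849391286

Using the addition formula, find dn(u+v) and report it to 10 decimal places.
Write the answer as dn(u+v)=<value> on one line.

m = k² = 0.136908880144
D = 1 − m·sn²u·sn²v = 0.8690342682947061
dn(u+v) = (dn u·dn v − m·sn u·sn v·cn u·cn v)/D = 0.8631570641592549/0.8690342682947061 = 0.9932370858666092

dn(u+v)=0.9932370859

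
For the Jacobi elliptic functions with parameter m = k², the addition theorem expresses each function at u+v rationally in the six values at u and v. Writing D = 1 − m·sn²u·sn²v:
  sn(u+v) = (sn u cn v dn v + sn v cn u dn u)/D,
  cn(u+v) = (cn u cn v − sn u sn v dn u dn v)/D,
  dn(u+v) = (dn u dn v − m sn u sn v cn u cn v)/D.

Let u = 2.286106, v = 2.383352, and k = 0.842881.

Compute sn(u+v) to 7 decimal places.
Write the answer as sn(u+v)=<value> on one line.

sn(u+v)=-0.4567700

sn u = 0.9944476850580177, cn u = -0.1052321323681584, dn u = 0.5453613337107185
sn v = 0.9874065256088137, cn v = -0.1582035182451108, dn v = 0.5543762015251681
m = k² = 0.710448380161
D = 1 − m·sn²u·sn²v = 0.3150034301086728
sn(u+v) = (sn u·cn v·dn v + sn v·cn u·dn u)/D = -0.14388410621362/0.3150034301086728 = -0.456769966485703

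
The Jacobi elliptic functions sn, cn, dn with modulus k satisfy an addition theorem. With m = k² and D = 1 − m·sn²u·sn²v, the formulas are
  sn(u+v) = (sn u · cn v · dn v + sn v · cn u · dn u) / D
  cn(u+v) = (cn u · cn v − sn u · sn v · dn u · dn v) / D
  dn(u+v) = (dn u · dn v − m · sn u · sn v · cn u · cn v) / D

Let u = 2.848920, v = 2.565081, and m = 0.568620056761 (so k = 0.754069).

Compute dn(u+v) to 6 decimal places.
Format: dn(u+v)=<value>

dn(u+v)=0.677777

sn u = 0.7902477758637875, cn u = -0.6127874449940509, dn u = 0.8030576448497225
sn v = 0.9038394816855763, cn v = -0.4278716996324352, dn v = 0.731764716499665
m = k² = 0.568620056761
D = 1 − m·sn²u·sn²v = 0.7099109368672388
dn(u+v) = (dn u·dn v − m·sn u·sn v·cn u·cn v)/D = 0.4811613686239595/0.7099109368672388 = 0.6777770895420674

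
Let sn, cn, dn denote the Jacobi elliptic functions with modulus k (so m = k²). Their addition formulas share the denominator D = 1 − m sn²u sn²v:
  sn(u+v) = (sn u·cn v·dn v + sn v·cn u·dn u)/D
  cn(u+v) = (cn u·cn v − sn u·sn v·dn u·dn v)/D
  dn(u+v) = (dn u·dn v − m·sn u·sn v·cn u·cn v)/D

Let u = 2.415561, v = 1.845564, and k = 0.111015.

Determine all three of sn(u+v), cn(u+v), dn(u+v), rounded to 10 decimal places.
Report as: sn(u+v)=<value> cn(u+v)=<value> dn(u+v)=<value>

sn(u+v)=-0.8946260380 cn(u+v)=-0.4468156803 dn(u+v)=0.9950558534

sn u = 0.6706204994381177, cn u = -0.7418006104967625, dn u = 0.9972248272658059
sn v = 0.9642321313299445, cn v = -0.2650592328346866, dn v = 0.9942542596393283
m = k² = 0.012324330225
D = 1 − m·sn²u·sn²v = 0.9948467623040146
sn(u+v) = (sn u·cn v·dn v + sn v·cn u·dn u)/D = -0.8900158173562156/0.9948467623040146 = -0.8946260379789387
cn(u+v) = (cn u·cn v − sn u·sn v·dn u·dn v)/D = -0.4445131329021991/0.9948467623040146 = -0.4468156803091254
dn(u+v) = (dn u·dn v − m·sn u·sn v·cn u·cn v)/D = 0.9899280941069724/0.9948467623040146 = 0.995055853440533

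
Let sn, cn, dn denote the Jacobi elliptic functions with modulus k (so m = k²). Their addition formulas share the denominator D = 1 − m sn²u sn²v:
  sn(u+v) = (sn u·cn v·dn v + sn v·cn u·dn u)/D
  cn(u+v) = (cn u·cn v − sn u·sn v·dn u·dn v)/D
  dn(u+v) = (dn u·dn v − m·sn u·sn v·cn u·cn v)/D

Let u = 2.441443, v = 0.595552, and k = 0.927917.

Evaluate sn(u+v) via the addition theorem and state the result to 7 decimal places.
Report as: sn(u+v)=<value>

sn u = 0.9999797097993711, cn u = -0.006370242504454115, dn u = 0.3728337185633125
sn v = 0.5376332047668556, cn v = 0.8431788286787805, dn v = 0.8666716522824443
m = k² = 0.861029958889
D = 1 − m·sn²u·sn²v = 0.7511298524278136
sn(u+v) = (sn u·cn v·dn v + sn v·cn u·dn u)/D = 0.7294674603576732/0.7511298524278136 = 0.9711602567783414

sn(u+v)=0.9711603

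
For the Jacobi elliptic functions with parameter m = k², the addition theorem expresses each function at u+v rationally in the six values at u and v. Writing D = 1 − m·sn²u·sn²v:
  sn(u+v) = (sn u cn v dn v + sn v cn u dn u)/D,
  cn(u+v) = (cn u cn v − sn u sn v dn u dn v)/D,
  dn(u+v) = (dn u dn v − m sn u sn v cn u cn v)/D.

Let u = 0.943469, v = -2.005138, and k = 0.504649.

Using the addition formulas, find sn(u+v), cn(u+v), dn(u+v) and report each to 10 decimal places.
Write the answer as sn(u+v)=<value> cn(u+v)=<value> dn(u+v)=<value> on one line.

sn u = 0.7918131006781579, cn u = 0.6107634677962013, dn u = 0.9166949756842241
sn v = -0.9625085453261015, cn v = -0.2712513597647614, dn v = 0.8741094685175568
m = k² = 0.254670613201
D = 1 − m·sn²u·sn²v = 0.8520777896226906
sn(u+v) = (sn u·cn v·dn v + sn v·cn u·dn u)/D = -0.7266345080834369/0.8520777896226906 = -0.8527795430569768
cn(u+v) = (cn u·cn v − sn u·sn v·dn u·dn v)/D = 0.4450155629083458/0.8520777896226906 = 0.5222710512210435
dn(u+v) = (dn u·dn v − m·sn u·sn v·cn u·cn v)/D = 0.7691365674684932/0.8520777896226906 = 0.9026600350762286

sn(u+v)=-0.8527795431 cn(u+v)=0.5222710512 dn(u+v)=0.9026600351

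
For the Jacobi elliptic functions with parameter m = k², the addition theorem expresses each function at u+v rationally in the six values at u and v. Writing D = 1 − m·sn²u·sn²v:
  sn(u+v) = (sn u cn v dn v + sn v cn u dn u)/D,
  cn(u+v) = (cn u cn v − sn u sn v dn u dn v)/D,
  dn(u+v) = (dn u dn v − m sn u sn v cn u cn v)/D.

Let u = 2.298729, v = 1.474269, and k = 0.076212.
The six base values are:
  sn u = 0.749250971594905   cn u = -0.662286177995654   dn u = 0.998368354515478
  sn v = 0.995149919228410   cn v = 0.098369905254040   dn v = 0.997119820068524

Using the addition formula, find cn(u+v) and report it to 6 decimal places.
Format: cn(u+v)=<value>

m = k² = 0.005808268944
D = 1 − m·sn²u·sn²v = 0.9967709232223924
cn(u+v) = (cn u·cn v − sn u·sn v·dn u·dn v)/D = -0.8074054824928895/0.9967709232223924 = -0.8100211028253951

cn(u+v)=-0.810021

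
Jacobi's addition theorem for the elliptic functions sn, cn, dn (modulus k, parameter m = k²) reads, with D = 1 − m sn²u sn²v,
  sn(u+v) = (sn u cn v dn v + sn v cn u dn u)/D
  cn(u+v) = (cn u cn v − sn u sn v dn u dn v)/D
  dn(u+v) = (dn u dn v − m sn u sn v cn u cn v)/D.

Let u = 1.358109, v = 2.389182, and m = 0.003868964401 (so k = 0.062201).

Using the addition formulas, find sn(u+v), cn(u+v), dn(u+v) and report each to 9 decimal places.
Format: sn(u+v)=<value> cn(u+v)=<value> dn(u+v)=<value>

sn(u+v)=-0.566722016 cn(u+v)=-0.823909071 dn(u+v)=0.999378502

sn u = 0.9772313973575033, cn u = 0.2121763323716889, dn u = 0.998150896266778
sn v = 0.6854401508326235, cn v = -0.7281289718357252, dn v = 0.9990907123070303
m = k² = 0.003868964401
D = 1 − m·sn²u·sn²v = 0.998264084270788
sn(u+v) = (sn u·cn v·dn v + sn v·cn u·dn u)/D = -0.5657382341138106/0.998264084270788 = -0.5667220157750854
cn(u+v) = (cn u·cn v − sn u·sn v·dn u·dn v)/D = -0.8224788340174974/0.998264084270788 = -0.823909070732823
dn(u+v) = (dn u·dn v − m·sn u·sn v·cn u·cn v)/D = 0.9976436649264298/0.998264084270788 = 0.9993785017871184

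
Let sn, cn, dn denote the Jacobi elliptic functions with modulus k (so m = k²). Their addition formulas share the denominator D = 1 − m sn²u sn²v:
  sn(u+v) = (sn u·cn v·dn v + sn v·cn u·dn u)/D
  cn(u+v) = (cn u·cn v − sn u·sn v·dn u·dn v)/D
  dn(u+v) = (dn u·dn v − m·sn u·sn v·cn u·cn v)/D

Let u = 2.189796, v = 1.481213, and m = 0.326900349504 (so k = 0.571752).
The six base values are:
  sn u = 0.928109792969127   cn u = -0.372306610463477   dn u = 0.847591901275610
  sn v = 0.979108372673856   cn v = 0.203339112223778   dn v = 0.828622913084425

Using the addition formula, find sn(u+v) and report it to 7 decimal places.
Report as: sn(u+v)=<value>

sn(u+v)=-0.2090156

m = k² = 0.326900349504
D = 1 − m·sn²u·sn²v = 0.730054791008336
sn(u+v) = (sn u·cn v·dn v + sn v·cn u·dn u)/D = -0.1525928584477018/0.730054791008336 = -0.2090156250285596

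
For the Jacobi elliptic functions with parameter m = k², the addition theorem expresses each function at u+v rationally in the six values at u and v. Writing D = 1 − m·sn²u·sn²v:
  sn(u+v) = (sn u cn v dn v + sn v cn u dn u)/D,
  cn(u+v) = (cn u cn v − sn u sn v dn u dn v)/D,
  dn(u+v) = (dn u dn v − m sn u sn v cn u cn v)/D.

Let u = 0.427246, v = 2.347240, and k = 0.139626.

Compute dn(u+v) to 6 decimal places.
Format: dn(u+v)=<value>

dn(u+v)=0.998642

sn u = 0.4141436024333517, cn u = 0.9102115559382477, dn u = 0.9983267223472514
sn v = 0.7231291874187012, cn v = -0.6907128045021092, dn v = 0.9948897107198449
m = k² = 0.019495419876
D = 1 − m·sn²u·sn²v = 0.9982514973726727
dn(u+v) = (dn u·dn v − m·sn u·sn v·cn u·cn v)/D = 0.9968956028723371/0.9982514973726727 = 0.9986417305619834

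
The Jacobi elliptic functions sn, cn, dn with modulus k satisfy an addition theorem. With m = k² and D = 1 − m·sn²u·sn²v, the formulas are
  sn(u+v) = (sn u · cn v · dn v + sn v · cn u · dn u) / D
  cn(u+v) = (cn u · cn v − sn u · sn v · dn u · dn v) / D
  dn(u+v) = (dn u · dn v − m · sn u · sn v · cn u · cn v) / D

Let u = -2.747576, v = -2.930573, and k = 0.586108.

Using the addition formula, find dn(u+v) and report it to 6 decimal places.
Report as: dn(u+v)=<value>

dn(u+v)=0.838177

sn u = -0.6539641834657502, cn u = -0.7565255096452298, dn u = 0.9236265402257659
sn v = -0.5150110683985332, cn v = -0.8571835272723114, dn v = 0.9533547636281461
m = k² = 0.343522587664
D = 1 − m·sn²u·sn²v = 0.9610330556823597
dn(u+v) = (dn u·dn v − m·sn u·sn v·cn u·cn v)/D = 0.8055157881496005/0.9610330556823597 = 0.8381769840140018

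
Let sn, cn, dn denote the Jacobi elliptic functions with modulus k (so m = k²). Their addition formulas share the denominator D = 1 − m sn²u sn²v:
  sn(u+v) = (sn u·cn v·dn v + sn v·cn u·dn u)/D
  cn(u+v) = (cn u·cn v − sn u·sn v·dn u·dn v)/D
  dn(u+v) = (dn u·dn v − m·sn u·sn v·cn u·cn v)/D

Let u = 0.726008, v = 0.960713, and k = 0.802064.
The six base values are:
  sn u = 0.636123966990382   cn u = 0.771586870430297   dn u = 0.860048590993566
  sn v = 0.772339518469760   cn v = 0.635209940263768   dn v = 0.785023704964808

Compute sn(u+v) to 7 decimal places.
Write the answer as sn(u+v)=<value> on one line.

sn(u+v)=0.9822585

m = k² = 0.643306660096
D = 1 − m·sn²u·sn²v = 0.8447190858941851
sn(u+v) = (sn u·cn v·dn v + sn v·cn u·dn u)/D = 0.8297325123477343/0.8447190858941851 = 0.9822585119755088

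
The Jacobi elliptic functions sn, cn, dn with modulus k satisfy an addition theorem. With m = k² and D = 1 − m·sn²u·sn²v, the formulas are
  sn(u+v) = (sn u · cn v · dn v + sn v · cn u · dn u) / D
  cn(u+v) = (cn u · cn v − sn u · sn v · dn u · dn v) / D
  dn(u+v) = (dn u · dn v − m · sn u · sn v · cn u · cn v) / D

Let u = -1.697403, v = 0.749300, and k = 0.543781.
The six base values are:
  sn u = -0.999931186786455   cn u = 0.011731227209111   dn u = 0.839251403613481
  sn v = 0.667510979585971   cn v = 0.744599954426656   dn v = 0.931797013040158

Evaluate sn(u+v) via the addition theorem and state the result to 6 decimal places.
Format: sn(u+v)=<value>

m = k² = 0.295697775961
D = 1 − m·sn²u·sn²v = 0.8682638057638789
sn(u+v) = (sn u·cn v·dn v + sn v·cn u·dn u)/D = -0.6871963244944946/0.8682638057638789 = -0.7914602911380313

sn(u+v)=-0.791460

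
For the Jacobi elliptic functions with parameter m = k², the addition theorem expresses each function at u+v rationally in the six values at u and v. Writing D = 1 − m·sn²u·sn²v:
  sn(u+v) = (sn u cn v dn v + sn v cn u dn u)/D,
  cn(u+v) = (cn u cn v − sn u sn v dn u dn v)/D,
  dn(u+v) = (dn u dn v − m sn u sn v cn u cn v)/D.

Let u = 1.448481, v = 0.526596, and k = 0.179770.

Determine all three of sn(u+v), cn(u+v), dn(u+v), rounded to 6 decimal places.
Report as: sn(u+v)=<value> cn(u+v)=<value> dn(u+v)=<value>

sn(u+v)=0.926691 cn(u+v)=-0.375825 dn(u+v)=0.986026

sn u = 0.9911616226472698, cn u = 0.1326598574974028, dn u = 0.9839977066681582
sn v = 0.5019502637093403, cn v = 0.8648964867324435, dn v = 0.9959204469684765
m = k² = 0.0323172529
D = 1 − m·sn²u·sn²v = 0.992000832952413
sn(u+v) = (sn u·cn v·dn v + sn v·cn u·dn u)/D = 0.9192780787164211/0.992000832952413 = 0.9266908334950154
cn(u+v) = (cn u·cn v − sn u·sn v·dn u·dn v)/D = -0.372818275530756/0.992000832952413 = -0.3758245589584503
dn(u+v) = (dn u·dn v − m·sn u·sn v·cn u·cn v)/D = 0.9781386614505567/0.992000832952413 = 0.9860260485259883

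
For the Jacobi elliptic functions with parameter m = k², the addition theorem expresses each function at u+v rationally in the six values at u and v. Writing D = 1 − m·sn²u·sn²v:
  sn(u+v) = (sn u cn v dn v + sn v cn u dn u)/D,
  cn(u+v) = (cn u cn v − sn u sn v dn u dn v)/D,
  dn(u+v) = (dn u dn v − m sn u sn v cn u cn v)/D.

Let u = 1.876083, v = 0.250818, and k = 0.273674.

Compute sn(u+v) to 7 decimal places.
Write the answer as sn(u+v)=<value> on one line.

sn(u+v)=0.8742134

sn u = 0.9652678010596228, cn u = -0.2612624585307283, dn u = 0.9644764890039621
sn v = 0.2480080672702973, cn v = 0.9687579669705182, dn v = 0.9976939445687592
m = k² = 0.074897458276
D = 1 − m·sn²u·sn²v = 0.9957076578365566
sn(u+v) = (sn u·cn v·dn v + sn v·cn u·dn u)/D = 0.8704610105466969/0.9957076578365566 = 0.8742134337281368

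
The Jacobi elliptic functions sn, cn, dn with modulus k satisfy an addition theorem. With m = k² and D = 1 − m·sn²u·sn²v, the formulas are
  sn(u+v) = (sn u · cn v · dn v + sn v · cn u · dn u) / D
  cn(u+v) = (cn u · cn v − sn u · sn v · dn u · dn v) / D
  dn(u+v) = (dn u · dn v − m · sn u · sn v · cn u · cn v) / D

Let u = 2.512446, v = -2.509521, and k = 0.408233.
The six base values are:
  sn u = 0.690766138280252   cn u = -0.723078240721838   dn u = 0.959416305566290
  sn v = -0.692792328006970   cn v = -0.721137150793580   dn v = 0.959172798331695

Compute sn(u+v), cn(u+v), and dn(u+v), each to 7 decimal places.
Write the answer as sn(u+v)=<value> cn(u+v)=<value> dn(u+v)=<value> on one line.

sn(u+v)=0.0029250 cn(u+v)=0.9999957 dn(u+v)=0.9999993

m = k² = 0.166654182289
D = 1 − m·sn²u·sn²v = 0.961833315360235
sn(u+v) = (sn u·cn v·dn v + sn v·cn u·dn u)/D = 0.002813357767192354/0.961833315360235 = 0.002924995134046349
cn(u+v) = (cn u·cn v − sn u·sn v·dn u·dn v)/D = 0.9618292008225447/0.961833315360235 = 0.9999957221925831
dn(u+v) = (dn u·dn v − m·sn u·sn v·cn u·cn v)/D = 0.9618326296565429/0.961833315360235 = 0.9999992870867737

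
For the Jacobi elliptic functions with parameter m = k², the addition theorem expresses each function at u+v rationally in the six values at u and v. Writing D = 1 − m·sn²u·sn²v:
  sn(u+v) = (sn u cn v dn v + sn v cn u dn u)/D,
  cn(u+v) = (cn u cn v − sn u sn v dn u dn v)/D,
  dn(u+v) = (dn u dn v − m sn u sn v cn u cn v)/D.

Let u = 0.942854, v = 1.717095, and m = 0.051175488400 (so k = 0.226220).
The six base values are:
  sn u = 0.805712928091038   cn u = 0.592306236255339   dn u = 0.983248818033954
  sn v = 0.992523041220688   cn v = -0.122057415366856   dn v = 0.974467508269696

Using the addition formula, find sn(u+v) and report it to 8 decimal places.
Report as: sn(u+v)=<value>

sn(u+v)=0.49851238

m = k² = 0.0511754884
D = 1 − m·sn²u·sn²v = 0.9672731763931072
sn(u+v) = (sn u·cn v·dn v + sn v·cn u·dn u)/D = 0.482197652878025/0.9672731763931072 = 0.4985123795907436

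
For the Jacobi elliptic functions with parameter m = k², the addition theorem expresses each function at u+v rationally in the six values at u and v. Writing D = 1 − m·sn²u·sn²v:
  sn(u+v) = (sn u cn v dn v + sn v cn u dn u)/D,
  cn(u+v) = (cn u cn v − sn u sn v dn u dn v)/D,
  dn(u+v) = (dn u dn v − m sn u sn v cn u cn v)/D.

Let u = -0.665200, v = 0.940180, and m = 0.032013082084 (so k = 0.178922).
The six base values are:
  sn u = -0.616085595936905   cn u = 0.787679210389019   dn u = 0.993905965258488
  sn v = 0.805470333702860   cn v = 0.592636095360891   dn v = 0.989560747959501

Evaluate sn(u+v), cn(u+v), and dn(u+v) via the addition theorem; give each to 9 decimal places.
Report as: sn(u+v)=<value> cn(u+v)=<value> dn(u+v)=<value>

sn(u+v)=0.271422532 cn(u+v)=0.962460290 dn(u+v)=0.998820099

m = k² = 0.032013082084
D = 1 − m·sn²u·sn²v = 0.9921166883192097
sn(u+v) = (sn u·cn v·dn v + sn v·cn u·dn u)/D = 0.2692828234242086/0.9921166883192097 = 0.2714225318398917
cn(u+v) = (cn u·cn v − sn u·sn v·dn u·dn v)/D = 0.9548729152354057/0.9921166883192097 = 0.9624602896793316
dn(u+v) = (dn u·dn v − m·sn u·sn v·cn u·cn v)/D = 0.9909460888310071/0.9921166883192097 = 0.9988200989843385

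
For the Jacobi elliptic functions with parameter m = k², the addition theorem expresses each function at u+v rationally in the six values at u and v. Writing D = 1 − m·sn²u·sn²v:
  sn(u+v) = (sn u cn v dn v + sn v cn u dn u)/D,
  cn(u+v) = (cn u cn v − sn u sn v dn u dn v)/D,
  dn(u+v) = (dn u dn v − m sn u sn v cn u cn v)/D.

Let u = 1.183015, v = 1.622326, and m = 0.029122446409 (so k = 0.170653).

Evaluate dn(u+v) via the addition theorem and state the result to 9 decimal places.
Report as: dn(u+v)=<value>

sn u = 0.9234401962844718, cn u = 0.3837423665509141, dn u = 0.9875049735277076
sn v = 0.9992271830108404, cn v = -0.03930695526520036, dn v = 0.9853540220856837
m = k² = 0.029122446409
D = 1 − m·sn²u·sn²v = 0.9752044420717774
dn(u+v) = (dn u·dn v − m·sn u·sn v·cn u·cn v)/D = 0.9734473286852126/0.9752044420717774 = 0.9981982102308395

dn(u+v)=0.998198210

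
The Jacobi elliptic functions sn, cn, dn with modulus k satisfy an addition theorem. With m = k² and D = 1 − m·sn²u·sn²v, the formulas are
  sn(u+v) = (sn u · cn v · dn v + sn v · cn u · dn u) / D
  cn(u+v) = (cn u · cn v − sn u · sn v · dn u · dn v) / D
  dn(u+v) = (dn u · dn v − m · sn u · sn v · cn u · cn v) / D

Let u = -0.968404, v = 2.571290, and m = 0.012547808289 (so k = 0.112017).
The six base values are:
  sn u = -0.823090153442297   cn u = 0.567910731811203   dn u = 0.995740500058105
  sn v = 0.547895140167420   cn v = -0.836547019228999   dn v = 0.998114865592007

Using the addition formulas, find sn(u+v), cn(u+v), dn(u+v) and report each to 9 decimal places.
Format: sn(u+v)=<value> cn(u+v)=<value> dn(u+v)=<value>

sn(u+v)=0.999636699 cn(u+v)=-0.026953122 dn(u+v)=0.993710877

m = k² = 0.012547808289
D = 1 − m·sn²u·sn²v = 0.9974481356555683
sn(u+v) = (sn u·cn v·dn v + sn v·cn u·dn u)/D = 0.9970857613548943/0.9974481356555683 = 0.9996366986034458
cn(u+v) = (cn u·cn v − sn u·sn v·dn u·dn v)/D = -0.02688434165271251/0.9974481356555683 = -0.02695312236464595
dn(u+v) = (dn u·dn v − m·sn u·sn v·cn u·cn v)/D = 0.9911750617744384/0.9974481356555683 = 0.9937108771304615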